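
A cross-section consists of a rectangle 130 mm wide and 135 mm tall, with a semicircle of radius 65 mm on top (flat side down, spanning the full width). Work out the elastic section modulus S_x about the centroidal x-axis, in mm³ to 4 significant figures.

Break the section into simple shapes (no overlaps), measuring from the bottom-left corner of the bounding box.
Rectangular body: 130 × 135, A = 17 550 mm², y = 67.5 mm, Ī = 26 654 063 mm⁴.
Semicircular cap: semicircle r = 65, A = 6636.61 mm², y = 162.587 mm, Ī = 1 959 230 mm⁴.
Centroid: ȳ = ΣA·y / ΣA = 93.5911 mm.
Transfer each piece to the centroidal x-axis using Ī + A·d² with d = y − 93.5911:
  rectangular body: d = -26.0911 mm → contributes +38 601 125 mm⁴
  semicircular cap: d = 68.9958 mm → contributes +33 552 287 mm⁴
Total I = 72 153 412 mm⁴.
Extreme fibre distance c = 106.409 mm; S = I/c = 678 077 mm³.

S_x ≈ 6.781 × 10⁵ mm³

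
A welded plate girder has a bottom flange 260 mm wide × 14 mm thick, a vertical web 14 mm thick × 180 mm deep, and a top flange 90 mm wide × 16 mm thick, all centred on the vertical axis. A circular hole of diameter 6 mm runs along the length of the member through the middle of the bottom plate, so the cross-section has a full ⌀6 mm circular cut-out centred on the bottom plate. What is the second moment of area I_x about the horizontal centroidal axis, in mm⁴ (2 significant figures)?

I_x ≈ 4.9 × 10⁷ mm⁴

Break the section into simple shapes (no overlaps), measuring from the bottom-left corner of the bounding box.
Bottom plate: 260 × 14, A = 3 640 mm², y = 7 mm, Ī = 59 453 mm⁴.
Web plate: 14 × 180, A = 2 520 mm², y = 104 mm, Ī = 6 804 000 mm⁴.
Top plate: 90 × 16, A = 1 440 mm², y = 202 mm, Ī = 30 720 mm⁴.
Hole (subtracted): ⌀6, A = 28.27 mm², y = 7 mm, Ī = 63.62 mm⁴.
Centroid: ȳ = ΣA·y / ΣA = 76.37 mm.
Transfer each piece to the horizontal centroidal axis using Ī + A·d² with d = y − 76.37:
  bottom plate: d = -69.37 mm → contributes +17 575 142 mm⁴
  web plate: d = 27.63 mm → contributes +8 728 006 mm⁴
  top plate: d = 125.6 mm → contributes +22 758 599 mm⁴
  hole: d = -69.37 mm → contributes −136 120 mm⁴
Total I = 48 925 627 mm⁴.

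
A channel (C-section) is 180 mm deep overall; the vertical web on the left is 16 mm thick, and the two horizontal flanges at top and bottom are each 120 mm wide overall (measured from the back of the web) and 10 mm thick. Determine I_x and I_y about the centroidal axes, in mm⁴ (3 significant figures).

Split into non-overlapping primitives; take the origin at the lower-left of the bounding box.
Web: 16 × 180, A = 2 880 mm², y = 90 mm, Ī = 7 776 000 mm⁴.
Top flange (beyond web): 104 × 10, A = 1 040 mm², y = 175 mm, Ī = 8666.7 mm⁴.
Bottom flange (beyond web): 104 × 10, A = 1 040 mm², y = 5 mm, Ī = 8666.7 mm⁴.
By symmetry the centroid is at mid-height, ȳ = 90 mm.
Transfer each piece to the centroidal x-axis using Ī + A·d² with d = y − 90:
  web: d = 0 mm → contributes +7 776 000 mm⁴
  top flange (beyond web): d = 85 mm → contributes +7 522 667 mm⁴
  bottom flange (beyond web): d = -85 mm → contributes +7 522 667 mm⁴
Total I = 22 821 333 mm⁴.
For the y-axis: x̄ = 33.161 mm.
Repeating about the centroidal y-axis gives I_y = 6 284 084 mm⁴.

I_x ≈ 2.28 × 10⁷ mm⁴, I_y ≈ 6.28 × 10⁶ mm⁴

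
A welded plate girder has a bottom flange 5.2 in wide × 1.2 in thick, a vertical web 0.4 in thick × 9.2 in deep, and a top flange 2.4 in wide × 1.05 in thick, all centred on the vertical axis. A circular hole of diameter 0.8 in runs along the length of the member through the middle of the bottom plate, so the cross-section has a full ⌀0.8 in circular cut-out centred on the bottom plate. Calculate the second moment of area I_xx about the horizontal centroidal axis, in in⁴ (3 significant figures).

I_xx ≈ 224 in⁴

Treat the section as a set of non-overlapping primitives; coordinates are from the bounding-box lower-left.
Bottom plate: 5.2 × 1.2, A = 6.24 in², y = 0.6 in, Ī = 0.7488 in⁴.
Web plate: 0.4 × 9.2, A = 3.68 in², y = 5.8 in, Ī = 25.956 in⁴.
Top plate: 2.4 × 1.05, A = 2.52 in², y = 10.925 in, Ī = 0.23153 in⁴.
Hole (subtracted): ⌀0.8, A = 0.50265 in², y = 0.6 in, Ī = 0.020106 in⁴.
Centroid: ȳ = ΣA·y / ΣA = 4.3827 in.
Transfer each piece to the horizontal centroidal axis using Ī + A·d² with d = y − 4.3827:
  bottom plate: d = -3.7827 in → contributes +90.034 in⁴
  web plate: d = 1.4173 in → contributes +33.349 in⁴
  top plate: d = 6.5423 in → contributes +108.09 in⁴
  hole: d = -3.7827 in → contributes −7.2124 in⁴
Total I = 224.26 in⁴.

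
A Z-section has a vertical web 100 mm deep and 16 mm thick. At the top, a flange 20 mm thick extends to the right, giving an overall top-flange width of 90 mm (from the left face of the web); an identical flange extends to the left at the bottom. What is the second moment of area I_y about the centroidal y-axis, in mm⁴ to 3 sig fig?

I_y ≈ 7.38 × 10⁶ mm⁴

Treat the section as a set of non-overlapping primitives; coordinates are from the bounding-box lower-left.
Web: 16 × 100, A = 1 600 mm², x = 82 mm, Ī = 34 133 mm⁴.
Top flange (beyond web): 74 × 20, A = 1 480 mm², x = 127 mm, Ī = 675 373 mm⁴.
Bottom flange (beyond web): 74 × 20, A = 1 480 mm², x = 37 mm, Ī = 675 373 mm⁴.
Centroid: x̄ = ΣA·x / ΣA = 82 mm.
Transfer each piece to the centroidal y-axis using Ī + A·d² with d = x − 82:
  web: d = 0 mm → contributes +34 133 mm⁴
  top flange (beyond web): d = 45 mm → contributes +3 672 373 mm⁴
  bottom flange (beyond web): d = -45 mm → contributes +3 672 373 mm⁴
Total I = 7 378 880 mm⁴.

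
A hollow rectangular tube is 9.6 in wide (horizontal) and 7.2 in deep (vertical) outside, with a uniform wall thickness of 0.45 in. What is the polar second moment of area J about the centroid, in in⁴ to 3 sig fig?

J ≈ 302 in⁴

Decompose the section into non-overlapping parts with the origin at the bottom-left of its bounding rectangle.
Outer rectangle: 9.6 × 7.2, A = 69.12 in², y = 3.6 in, Ī = 298.6 in⁴.
Inner void (subtracted): 8.7 × 6.3, A = 54.81 in², y = 3.6 in, Ī = 181.28 in⁴.
By symmetry the centroid is at mid-height, ȳ = 3.6 in.
All pieces are centred on the centroidal x-axis, so I = ΣĪ (holes subtracted) = 117.31 in⁴.
Repeating about the centroidal y-axis gives I_y = 185.13 in⁴.
Polar second moment: J = I_x + I_y = 302.44 in⁴.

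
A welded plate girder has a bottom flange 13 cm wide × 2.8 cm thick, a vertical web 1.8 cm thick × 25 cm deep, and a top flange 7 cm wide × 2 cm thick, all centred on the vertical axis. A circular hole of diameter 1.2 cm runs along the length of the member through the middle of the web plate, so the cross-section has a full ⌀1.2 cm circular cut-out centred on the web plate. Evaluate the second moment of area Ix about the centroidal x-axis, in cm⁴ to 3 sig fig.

Decompose the section into non-overlapping parts with the origin at the bottom-left of its bounding rectangle.
Bottom plate: 13 × 2.8, A = 36.4 cm², y = 1.4 cm, Ī = 23.781 cm⁴.
Web plate: 1.8 × 25, A = 45 cm², y = 15.3 cm, Ī = 2343.8 cm⁴.
Top plate: 7 × 2, A = 14 cm², y = 28.8 cm, Ī = 4.6667 cm⁴.
Hole (subtracted): ⌀1.2, A = 1.131 cm², y = 15.3 cm, Ī = 0.10179 cm⁴.
Centroid: ȳ = ΣA·y / ΣA = 11.938 cm.
Transfer each piece to the centroidal x-axis using Ī + A·d² with d = y − 11.938:
  bottom plate: d = -10.538 cm → contributes +4065.8 cm⁴
  web plate: d = 3.3623 cm → contributes +2852.5 cm⁴
  top plate: d = 16.862 cm → contributes +3985.4 cm⁴
  hole: d = 3.3623 cm → contributes −12.887 cm⁴
Total I = 10 891 cm⁴.

Ix ≈ 1.09 × 10⁴ cm⁴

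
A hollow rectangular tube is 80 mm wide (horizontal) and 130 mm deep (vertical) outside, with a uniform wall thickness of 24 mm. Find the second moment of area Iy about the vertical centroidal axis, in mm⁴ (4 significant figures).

Iy ≈ 5.323 × 10⁶ mm⁴

Decompose the section into non-overlapping parts with the origin at the bottom-left of its bounding rectangle.
Outer rectangle: 80 × 130, A = 10 400 mm², x = 40 mm, Ī = 5 546 667 mm⁴.
Inner void (subtracted): 32 × 82, A = 2 624 mm², x = 40 mm, Ī = 223 915 mm⁴.
By symmetry the centroid is at mid-width, x̄ = 40 mm.
All pieces are centred on the vertical centroidal axis, so I = ΣĪ (holes subtracted) = 5 322 752 mm⁴.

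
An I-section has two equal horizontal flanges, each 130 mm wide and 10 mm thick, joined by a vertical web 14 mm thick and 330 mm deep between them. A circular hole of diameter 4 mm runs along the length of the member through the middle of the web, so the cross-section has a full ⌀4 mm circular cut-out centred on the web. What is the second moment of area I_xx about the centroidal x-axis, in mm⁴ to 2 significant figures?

I_xx ≈ 1.2 × 10⁸ mm⁴

Split into non-overlapping primitives; take the origin at the lower-left of the bounding box.
Bottom flange: 130 × 10, A = 1 300 mm², y = 5 mm, Ī = 10 833 mm⁴.
Web: 14 × 330, A = 4 620 mm², y = 175 mm, Ī = 41 926 500 mm⁴.
Top flange: 130 × 10, A = 1 300 mm², y = 345 mm, Ī = 10 833 mm⁴.
Hole (subtracted): ⌀4, A = 12.57 mm², y = 175 mm, Ī = 12.57 mm⁴.
By symmetry the centroid is at mid-height, ȳ = 175 mm.
Transfer each piece to the centroidal x-axis using Ī + A·d² with d = y − 175:
  bottom flange: d = -170 mm → contributes +37 580 833 mm⁴
  web: d = 0 mm → contributes +41 926 500 mm⁴
  top flange: d = 170 mm → contributes +37 580 833 mm⁴
  hole: d = 0 mm → contributes −12.57 mm⁴
Total I = 117 088 154 mm⁴.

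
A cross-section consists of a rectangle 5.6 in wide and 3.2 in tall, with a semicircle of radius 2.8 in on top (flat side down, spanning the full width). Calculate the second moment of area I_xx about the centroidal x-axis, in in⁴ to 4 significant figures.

Treat the section as a set of non-overlapping primitives; coordinates are from the bounding-box lower-left.
Rectangular body: 5.6 × 3.2, A = 17.92 in², y = 1.6 in, Ī = 15.2917 in⁴.
Semicircular cap: semicircle r = 2.8, A = 12.315 in², y = 4.38836 in, Ī = 6.74628 in⁴.
Centroid: ȳ = ΣA·y / ΣA = 2.73573 in.
Transfer each piece to the centroidal x-axis using Ī + A·d² with d = y − 2.73573:
  rectangular body: d = -1.13573 in → contributes +38.4063 in⁴
  semicircular cap: d = 1.65263 in → contributes +40.381 in⁴
Total I = 78.7873 in⁴.

I_xx ≈ 78.79 in⁴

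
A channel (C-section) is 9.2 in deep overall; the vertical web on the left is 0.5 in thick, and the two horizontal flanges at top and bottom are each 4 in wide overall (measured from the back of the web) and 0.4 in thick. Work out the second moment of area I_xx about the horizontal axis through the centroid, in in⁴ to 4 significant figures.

I_xx ≈ 86.69 in⁴

Treat the section as a set of non-overlapping primitives; coordinates are from the bounding-box lower-left.
Web: 0.5 × 9.2, A = 4.6 in², y = 4.6 in, Ī = 32.4453 in⁴.
Top flange (beyond web): 3.5 × 0.4, A = 1.4 in², y = 9 in, Ī = 0.0186667 in⁴.
Bottom flange (beyond web): 3.5 × 0.4, A = 1.4 in², y = 0.2 in, Ī = 0.0186667 in⁴.
By symmetry the centroid is at mid-height, ȳ = 4.6 in.
Transfer each piece to the horizontal axis through the centroid using Ī + A·d² with d = y − 4.6:
  web: d = 0 in → contributes +32.4453 in⁴
  top flange (beyond web): d = 4.4 in → contributes +27.1227 in⁴
  bottom flange (beyond web): d = -4.4 in → contributes +27.1227 in⁴
Total I = 86.6907 in⁴.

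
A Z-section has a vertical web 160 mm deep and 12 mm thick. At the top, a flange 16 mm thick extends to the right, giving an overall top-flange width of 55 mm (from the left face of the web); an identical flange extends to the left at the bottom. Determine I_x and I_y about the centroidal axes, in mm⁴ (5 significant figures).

Break the section into simple shapes (no overlaps), measuring from the bottom-left corner of the bounding box.
Web: 12 × 160, A = 1 920 mm², y = 80 mm, Ī = 4 096 000 mm⁴.
Top flange (beyond web): 43 × 16, A = 688 mm², y = 152 mm, Ī = 14677.33 mm⁴.
Bottom flange (beyond web): 43 × 16, A = 688 mm², y = 8 mm, Ī = 14677.33 mm⁴.
Centroid: ȳ = ΣA·y / ΣA = 80 mm.
Transfer each piece to the centroidal x-axis using Ī + A·d² with d = y − 80:
  web: d = 0 mm → contributes +4 096 000 mm⁴
  top flange (beyond web): d = 72 mm → contributes +3 581 269 mm⁴
  bottom flange (beyond web): d = -72 mm → contributes +3 581 269 mm⁴
Total I = 11 258 539 mm⁴.
For the y-axis: x̄ = 49 mm.
Repeating about the centroidal y-axis gives I_y = 1 275 659 mm⁴.

I_x ≈ 1.1259 × 10⁷ mm⁴, I_y ≈ 1.2757 × 10⁶ mm⁴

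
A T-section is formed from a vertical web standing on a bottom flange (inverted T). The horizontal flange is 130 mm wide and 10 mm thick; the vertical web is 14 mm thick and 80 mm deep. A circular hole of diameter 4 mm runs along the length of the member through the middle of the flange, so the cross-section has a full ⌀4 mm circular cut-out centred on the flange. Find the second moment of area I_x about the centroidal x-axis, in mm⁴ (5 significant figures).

I_x ≈ 1.8210 × 10⁶ mm⁴

Decompose the section into non-overlapping parts with the origin at the bottom-left of its bounding rectangle.
Flange: 130 × 10, A = 1 300 mm², y = 5 mm, Ī = 10833.33 mm⁴.
Web: 14 × 80, A = 1 120 mm², y = 50 mm, Ī = 597333.3 mm⁴.
Hole (subtracted): ⌀4, A = 12.56637 mm², y = 5 mm, Ī = 12.56637 mm⁴.
Centroid: ȳ = ΣA·y / ΣA = 25.93516 mm.
Transfer each piece to the centroidal x-axis using Ī + A·d² with d = y − 25.93516:
  flange: d = -20.93516 mm → contributes +580598.3 mm⁴
  web: d = 24.06484 mm → contributes +1 245 944 mm⁴
  hole: d = -20.93516 mm → contributes −5520.165 mm⁴
Total I = 1 821 022 mm⁴.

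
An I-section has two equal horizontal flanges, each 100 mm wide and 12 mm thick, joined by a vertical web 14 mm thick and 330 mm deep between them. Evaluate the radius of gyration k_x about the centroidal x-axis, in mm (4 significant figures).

Break the section into simple shapes (no overlaps), measuring from the bottom-left corner of the bounding box.
Bottom flange: 100 × 12, A = 1 200 mm², y = 6 mm, Ī = 14 400 mm⁴.
Web: 14 × 330, A = 4 620 mm², y = 177 mm, Ī = 41 926 500 mm⁴.
Top flange: 100 × 12, A = 1 200 mm², y = 348 mm, Ī = 14 400 mm⁴.
By symmetry the centroid is at mid-height, ȳ = 177 mm.
Transfer each piece to the centroidal x-axis using Ī + A·d² with d = y − 177:
  bottom flange: d = -171 mm → contributes +35 103 600 mm⁴
  web: d = 0 mm → contributes +41 926 500 mm⁴
  top flange: d = 171 mm → contributes +35 103 600 mm⁴
Total I = 112 133 700 mm⁴.
Radius of gyration: k = √(I/A) = √(112 133 700 / 7 020) = 126.386 mm.

k_x ≈ 126.4 mm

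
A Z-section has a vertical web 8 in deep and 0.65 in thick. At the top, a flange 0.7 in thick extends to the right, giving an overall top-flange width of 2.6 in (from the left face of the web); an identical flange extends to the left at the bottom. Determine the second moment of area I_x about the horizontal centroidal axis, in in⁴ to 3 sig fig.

Split into non-overlapping primitives; take the origin at the lower-left of the bounding box.
Web: 0.65 × 8, A = 5.2 in², y = 4 in, Ī = 27.733 in⁴.
Top flange (beyond web): 1.95 × 0.7, A = 1.365 in², y = 7.65 in, Ī = 0.055738 in⁴.
Bottom flange (beyond web): 1.95 × 0.7, A = 1.365 in², y = 0.35 in, Ī = 0.055738 in⁴.
Centroid: ȳ = ΣA·y / ΣA = 4 in.
Transfer each piece to the horizontal centroidal axis using Ī + A·d² with d = y − 4:
  web: d = 0 in → contributes +27.733 in⁴
  top flange (beyond web): d = 3.65 in → contributes +18.241 in⁴
  bottom flange (beyond web): d = -3.65 in → contributes +18.241 in⁴
Total I = 64.215 in⁴.

I_x ≈ 64.2 in⁴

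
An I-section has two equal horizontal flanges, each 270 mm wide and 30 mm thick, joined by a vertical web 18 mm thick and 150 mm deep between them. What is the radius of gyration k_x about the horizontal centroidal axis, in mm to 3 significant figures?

Break the section into simple shapes (no overlaps), measuring from the bottom-left corner of the bounding box.
Bottom flange: 270 × 30, A = 8 100 mm², y = 15 mm, Ī = 607 500 mm⁴.
Web: 18 × 150, A = 2 700 mm², y = 105 mm, Ī = 5 062 500 mm⁴.
Top flange: 270 × 30, A = 8 100 mm², y = 195 mm, Ī = 607 500 mm⁴.
By symmetry the centroid is at mid-height, ȳ = 105 mm.
Transfer each piece to the horizontal centroidal axis using Ī + A·d² with d = y − 105:
  bottom flange: d = -90 mm → contributes +66 217 500 mm⁴
  web: d = 0 mm → contributes +5 062 500 mm⁴
  top flange: d = 90 mm → contributes +66 217 500 mm⁴
Total I = 137 497 500 mm⁴.
Radius of gyration: k = √(I/A) = √(137 497 500 / 18 900) = 85.294 mm.

k_x ≈ 85.3 mm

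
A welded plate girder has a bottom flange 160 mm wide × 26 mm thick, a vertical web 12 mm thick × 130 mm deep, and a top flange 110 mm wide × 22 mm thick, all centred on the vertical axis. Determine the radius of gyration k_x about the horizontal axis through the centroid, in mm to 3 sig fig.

Decompose the section into non-overlapping parts with the origin at the bottom-left of its bounding rectangle.
Bottom plate: 160 × 26, A = 4 160 mm², y = 13 mm, Ī = 234 347 mm⁴.
Web plate: 12 × 130, A = 1 560 mm², y = 91 mm, Ī = 2 197 000 mm⁴.
Top plate: 110 × 22, A = 2 420 mm², y = 167 mm, Ī = 97 607 mm⁴.
Centroid: ȳ = ΣA·y / ΣA = 73.732 mm.
Transfer each piece to the horizontal axis through the centroid using Ī + A·d² with d = y − 73.732:
  bottom plate: d = -60.732 mm → contributes +15 578 084 mm⁴
  web plate: d = 17.268 mm → contributes +2 662 157 mm⁴
  top plate: d = 93.268 mm → contributes +21 148 908 mm⁴
Total I = 39 389 150 mm⁴.
Radius of gyration: k = √(I/A) = √(39 389 150 / 8 140) = 69.563 mm.

k_x ≈ 69.6 mm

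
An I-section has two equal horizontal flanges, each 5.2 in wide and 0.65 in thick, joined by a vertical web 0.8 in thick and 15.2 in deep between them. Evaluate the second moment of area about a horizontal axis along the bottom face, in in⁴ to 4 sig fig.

I_base ≈ 1947 in⁴

Decompose the section into non-overlapping parts with the origin at the bottom-left of its bounding rectangle.
Bottom flange: 5.2 × 0.65, A = 3.38 in², y = 0.325 in, Ī = 0.119004 in⁴.
Web: 0.8 × 15.2, A = 12.16 in², y = 8.25 in, Ī = 234.121 in⁴.
Top flange: 5.2 × 0.65, A = 3.38 in², y = 16.175 in, Ī = 0.119004 in⁴.
Transfer each piece to the bottom edge using Ī + A·d² with d = y − 0:
  bottom flange: d = 0.325 in → contributes +0.476017 in⁴
  web: d = 8.25 in → contributes +1061.76 in⁴
  top flange: d = 16.175 in → contributes +884.431 in⁴
Total I = 1946.67 in⁴.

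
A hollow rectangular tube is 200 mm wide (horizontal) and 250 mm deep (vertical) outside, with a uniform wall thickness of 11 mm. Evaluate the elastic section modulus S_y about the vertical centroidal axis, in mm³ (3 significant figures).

Split into non-overlapping primitives; take the origin at the lower-left of the bounding box.
Outer rectangle: 200 × 250, A = 50 000 mm², x = 100 mm, Ī = 166 666 667 mm⁴.
Inner void (subtracted): 178 × 228, A = 40 584 mm², x = 100 mm, Ī = 107 155 288 mm⁴.
By symmetry the centroid is at mid-width, x̄ = 100 mm.
All pieces are centred on the vertical centroidal axis, so I = ΣĪ (holes subtracted) = 59 511 379 mm⁴.
Extreme fibre distance c = 100 mm; S = I/c = 595 114 mm³.

S_y ≈ 5.95 × 10⁵ mm³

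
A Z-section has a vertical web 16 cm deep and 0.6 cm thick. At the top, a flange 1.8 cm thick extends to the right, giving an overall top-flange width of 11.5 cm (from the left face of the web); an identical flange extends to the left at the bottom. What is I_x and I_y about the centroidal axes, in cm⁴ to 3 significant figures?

Break the section into simple shapes (no overlaps), measuring from the bottom-left corner of the bounding box.
Web: 0.6 × 16, A = 9.6 cm², y = 8 cm, Ī = 204.8 cm⁴.
Top flange (beyond web): 10.9 × 1.8, A = 19.62 cm², y = 15.1 cm, Ī = 5.2974 cm⁴.
Bottom flange (beyond web): 10.9 × 1.8, A = 19.62 cm², y = 0.9 cm, Ī = 5.2974 cm⁴.
Centroid: ȳ = ΣA·y / ΣA = 8 cm.
Transfer each piece to the centroidal x-axis using Ī + A·d² with d = y − 8:
  web: d = 0 cm → contributes +204.8 cm⁴
  top flange (beyond web): d = 7.1 cm → contributes +994.34 cm⁴
  bottom flange (beyond web): d = -7.1 cm → contributes +994.34 cm⁴
Total I = 2193.5 cm⁴.
For the y-axis: x̄ = 11.2 cm.
Repeating about the centroidal y-axis gives I_y = 1686.2 cm⁴.

I_x ≈ 2190 cm⁴, I_y ≈ 1690 cm⁴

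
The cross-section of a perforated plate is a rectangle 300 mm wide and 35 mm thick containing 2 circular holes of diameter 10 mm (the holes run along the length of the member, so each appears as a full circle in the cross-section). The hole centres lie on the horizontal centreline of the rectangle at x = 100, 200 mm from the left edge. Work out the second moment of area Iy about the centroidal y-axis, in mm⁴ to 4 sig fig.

Break the section into simple shapes (no overlaps), measuring from the bottom-left corner of the bounding box.
Plate: 300 × 35, A = 10 500 mm², x = 150 mm, Ī = 78 750 000 mm⁴.
Hole 1 (subtracted): ⌀10, A = 78.5398 mm², x = 100 mm, Ī = 490.874 mm⁴.
Hole 2 (subtracted): ⌀10, A = 78.5398 mm², x = 200 mm, Ī = 490.874 mm⁴.
By symmetry the centroid is at mid-width, x̄ = 150 mm.
Transfer each piece to the centroidal y-axis using Ī + A·d² with d = x − 150:
  plate: d = 0 mm → contributes +78 750 000 mm⁴
  hole 1: d = -50 mm → contributes −196 840 mm⁴
  hole 2: d = 50 mm → contributes −196 840 mm⁴
Total I = 78 356 319 mm⁴.

Iy ≈ 7.836 × 10⁷ mm⁴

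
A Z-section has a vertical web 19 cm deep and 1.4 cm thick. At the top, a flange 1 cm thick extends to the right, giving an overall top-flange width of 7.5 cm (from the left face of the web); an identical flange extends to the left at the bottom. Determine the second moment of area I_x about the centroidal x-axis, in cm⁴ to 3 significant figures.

Decompose the section into non-overlapping parts with the origin at the bottom-left of its bounding rectangle.
Web: 1.4 × 19, A = 26.6 cm², y = 9.5 cm, Ī = 800.22 cm⁴.
Top flange (beyond web): 6.1 × 1, A = 6.1 cm², y = 18.5 cm, Ī = 0.50833 cm⁴.
Bottom flange (beyond web): 6.1 × 1, A = 6.1 cm², y = 0.5 cm, Ī = 0.50833 cm⁴.
Centroid: ȳ = ΣA·y / ΣA = 9.5 cm.
Transfer each piece to the centroidal x-axis using Ī + A·d² with d = y − 9.5:
  web: d = 0 cm → contributes +800.22 cm⁴
  top flange (beyond web): d = 9 cm → contributes +494.61 cm⁴
  bottom flange (beyond web): d = -9 cm → contributes +494.61 cm⁴
Total I = 1789.4 cm⁴.

I_x ≈ 1790 cm⁴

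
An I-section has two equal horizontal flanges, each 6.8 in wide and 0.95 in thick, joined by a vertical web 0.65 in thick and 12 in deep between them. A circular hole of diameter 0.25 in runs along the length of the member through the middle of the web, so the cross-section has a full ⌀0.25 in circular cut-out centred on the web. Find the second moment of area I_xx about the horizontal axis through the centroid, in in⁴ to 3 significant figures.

I_xx ≈ 636 in⁴

Split into non-overlapping primitives; take the origin at the lower-left of the bounding box.
Bottom flange: 6.8 × 0.95, A = 6.46 in², y = 0.475 in, Ī = 0.48585 in⁴.
Web: 0.65 × 12, A = 7.8 in², y = 6.95 in, Ī = 93.6 in⁴.
Top flange: 6.8 × 0.95, A = 6.46 in², y = 13.425 in, Ī = 0.48585 in⁴.
Hole (subtracted): ⌀0.25, A = 0.049087 in², y = 6.95 in, Ī = 0.00019175 in⁴.
By symmetry the centroid is at mid-height, ȳ = 6.95 in.
Transfer each piece to the horizontal axis through the centroid using Ī + A·d² with d = y − 6.95:
  bottom flange: d = -6.475 in → contributes +271.33 in⁴
  web: d = 0 in → contributes +93.6 in⁴
  top flange: d = 6.475 in → contributes +271.33 in⁴
  hole: d = 0 in → contributes −0.00019175 in⁴
Total I = 636.25 in⁴.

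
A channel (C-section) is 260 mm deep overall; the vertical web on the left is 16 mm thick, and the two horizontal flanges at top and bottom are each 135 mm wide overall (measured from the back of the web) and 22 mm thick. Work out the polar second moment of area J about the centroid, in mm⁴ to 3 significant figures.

J ≈ 1.15 × 10⁸ mm⁴

Break the section into simple shapes (no overlaps), measuring from the bottom-left corner of the bounding box.
Web: 16 × 260, A = 4 160 mm², y = 130 mm, Ī = 23 434 667 mm⁴.
Top flange (beyond web): 119 × 22, A = 2 618 mm², y = 249 mm, Ī = 105 593 mm⁴.
Bottom flange (beyond web): 119 × 22, A = 2 618 mm², y = 11 mm, Ī = 105 593 mm⁴.
By symmetry the centroid is at mid-height, ȳ = 130 mm.
Transfer each piece to the centroidal x-axis using Ī + A·d² with d = y − 130:
  web: d = 0 mm → contributes +23 434 667 mm⁴
  top flange (beyond web): d = 119 mm → contributes +37 179 091 mm⁴
  bottom flange (beyond web): d = -119 mm → contributes +37 179 091 mm⁴
Total I = 97 792 848 mm⁴.
For the y-axis: x̄ = 45.615 mm.
Repeating about the centroidal y-axis gives I_y = 16 829 939 mm⁴.
Polar second moment: J = I_x + I_y = 114 622 787 mm⁴.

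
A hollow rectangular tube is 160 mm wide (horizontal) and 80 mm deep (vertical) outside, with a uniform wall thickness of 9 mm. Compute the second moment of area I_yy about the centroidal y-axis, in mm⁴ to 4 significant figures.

I_yy ≈ 1.251 × 10⁷ mm⁴

Treat the section as a set of non-overlapping primitives; coordinates are from the bounding-box lower-left.
Outer rectangle: 160 × 80, A = 12 800 mm², x = 80 mm, Ī = 27 306 667 mm⁴.
Inner void (subtracted): 142 × 62, A = 8 804 mm², x = 80 mm, Ī = 14 793 655 mm⁴.
By symmetry the centroid is at mid-width, x̄ = 80 mm.
All pieces are centred on the centroidal y-axis, so I = ΣĪ (holes subtracted) = 12 513 012 mm⁴.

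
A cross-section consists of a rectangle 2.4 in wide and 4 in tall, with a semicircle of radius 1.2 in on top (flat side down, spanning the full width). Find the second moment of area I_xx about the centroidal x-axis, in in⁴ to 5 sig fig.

I_xx ≈ 24.554 in⁴

Break the section into simple shapes (no overlaps), measuring from the bottom-left corner of the bounding box.
Rectangular body: 2.4 × 4, A = 9.6 in², y = 2 in, Ī = 12.8 in⁴.
Semicircular cap: semicircle r = 1.2, A = 2.261947 in², y = 4.509296 in, Ī = 0.227592 in⁴.
Centroid: ȳ = ΣA·y / ΣA = 2.478496 in.
Transfer each piece to the centroidal x-axis using Ī + A·d² with d = y − 2.478496:
  rectangular body: d = -0.4784959 in → contributes +14.998 in⁴
  semicircular cap: d = 2.0308 in → contributes +9.556195 in⁴
Total I = 24.5542 in⁴.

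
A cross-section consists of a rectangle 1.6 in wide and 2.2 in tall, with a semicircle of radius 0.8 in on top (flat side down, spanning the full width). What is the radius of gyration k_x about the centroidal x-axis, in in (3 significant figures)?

k_x ≈ 0.826 in

Treat the section as a set of non-overlapping primitives; coordinates are from the bounding-box lower-left.
Rectangular body: 1.6 × 2.2, A = 3.52 in², y = 1.1 in, Ī = 1.4197 in⁴.
Semicircular cap: semicircle r = 0.8, A = 1.0053 in², y = 2.5395 in, Ī = 0.044956 in⁴.
Centroid: ȳ = ΣA·y / ΣA = 1.4198 in.
Transfer each piece to the centroidal x-axis using Ī + A·d² with d = y − 1.4198:
  rectangular body: d = -0.3198 in → contributes +1.7797 in⁴
  semicircular cap: d = 1.1197 in → contributes +1.3054 in⁴
Total I = 3.0851 in⁴.
Radius of gyration: k = √(I/A) = √(3.0851 / 4.5253) = 0.82568 in.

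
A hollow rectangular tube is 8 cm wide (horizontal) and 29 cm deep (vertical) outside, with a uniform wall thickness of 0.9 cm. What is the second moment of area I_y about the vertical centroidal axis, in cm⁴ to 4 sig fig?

Split into non-overlapping primitives; take the origin at the lower-left of the bounding box.
Outer rectangle: 8 × 29, A = 232 cm², x = 4 cm, Ī = 1237.33 cm⁴.
Inner void (subtracted): 6.2 × 27.2, A = 168.64 cm², x = 4 cm, Ī = 540.21 cm⁴.
By symmetry the centroid is at mid-width, x̄ = 4 cm.
All pieces are centred on the vertical centroidal axis, so I = ΣĪ (holes subtracted) = 697.123 cm⁴.

I_y ≈ 697.1 cm⁴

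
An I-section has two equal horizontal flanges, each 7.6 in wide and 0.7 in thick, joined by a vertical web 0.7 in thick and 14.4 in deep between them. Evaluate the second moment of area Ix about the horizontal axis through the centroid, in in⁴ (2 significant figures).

Ix ≈ 780 in⁴

Split into non-overlapping primitives; take the origin at the lower-left of the bounding box.
Bottom flange: 7.6 × 0.7, A = 5.32 in², y = 0.35 in, Ī = 0.2172 in⁴.
Web: 0.7 × 14.4, A = 10.08 in², y = 7.9 in, Ī = 174.2 in⁴.
Top flange: 7.6 × 0.7, A = 5.32 in², y = 15.45 in, Ī = 0.2172 in⁴.
By symmetry the centroid is at mid-height, ȳ = 7.9 in.
Transfer each piece to the horizontal axis through the centroid using Ī + A·d² with d = y − 7.9:
  bottom flange: d = -7.55 in → contributes +303.5 in⁴
  web: d = 0 in → contributes +174.2 in⁴
  top flange: d = 7.55 in → contributes +303.5 in⁴
Total I = 781.1 in⁴.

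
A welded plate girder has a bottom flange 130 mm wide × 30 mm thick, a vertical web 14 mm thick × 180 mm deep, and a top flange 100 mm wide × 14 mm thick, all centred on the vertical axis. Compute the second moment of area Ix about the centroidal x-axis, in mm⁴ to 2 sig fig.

Ix ≈ 5.4 × 10⁷ mm⁴

Break the section into simple shapes (no overlaps), measuring from the bottom-left corner of the bounding box.
Bottom plate: 130 × 30, A = 3 900 mm², y = 15 mm, Ī = 292 500 mm⁴.
Web plate: 14 × 180, A = 2 520 mm², y = 120 mm, Ī = 6 804 000 mm⁴.
Top plate: 100 × 14, A = 1 400 mm², y = 217 mm, Ī = 22 867 mm⁴.
Centroid: ȳ = ΣA·y / ΣA = 85 mm.
Transfer each piece to the centroidal x-axis using Ī + A·d² with d = y − 85:
  bottom plate: d = -70 mm → contributes +19 402 500 mm⁴
  web plate: d = 35 mm → contributes +9 891 000 mm⁴
  top plate: d = 132 mm → contributes +24 416 467 mm⁴
Total I = 53 709 967 mm⁴.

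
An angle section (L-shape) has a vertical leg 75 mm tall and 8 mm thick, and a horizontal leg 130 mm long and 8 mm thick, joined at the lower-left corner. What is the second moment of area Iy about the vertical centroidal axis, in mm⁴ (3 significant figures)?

Split into non-overlapping primitives; take the origin at the lower-left of the bounding box.
Vertical leg: 8 × 75, A = 600 mm², x = 4 mm, Ī = 3 200 mm⁴.
Horizontal leg (remainder): 122 × 8, A = 976 mm², x = 69 mm, Ī = 1 210 565 mm⁴.
Centroid: x̄ = ΣA·x / ΣA = 44.254 mm.
Transfer each piece to the vertical centroidal axis using Ī + A·d² with d = x − 44.254:
  vertical leg: d = -40.254 mm → contributes +975 421 mm⁴
  horizontal leg (remainder): d = 24.746 mm → contributes +1 808 242 mm⁴
Total I = 2 783 664 mm⁴.

Iy ≈ 2.78 × 10⁶ mm⁴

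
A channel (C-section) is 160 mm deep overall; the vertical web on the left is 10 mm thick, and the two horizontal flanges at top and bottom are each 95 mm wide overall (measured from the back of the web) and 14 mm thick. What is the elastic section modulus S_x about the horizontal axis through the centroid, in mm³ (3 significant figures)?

Split into non-overlapping primitives; take the origin at the lower-left of the bounding box.
Web: 10 × 160, A = 1 600 mm², y = 80 mm, Ī = 3 413 333 mm⁴.
Top flange (beyond web): 85 × 14, A = 1 190 mm², y = 153 mm, Ī = 19 437 mm⁴.
Bottom flange (beyond web): 85 × 14, A = 1 190 mm², y = 7 mm, Ī = 19 437 mm⁴.
By symmetry the centroid is at mid-height, ȳ = 80 mm.
Transfer each piece to the horizontal axis through the centroid using Ī + A·d² with d = y − 80:
  web: d = 0 mm → contributes +3 413 333 mm⁴
  top flange (beyond web): d = 73 mm → contributes +6 360 947 mm⁴
  bottom flange (beyond web): d = -73 mm → contributes +6 360 947 mm⁴
Total I = 16 135 227 mm⁴.
Extreme fibre distance c = 80 mm; S = I/c = 201 690 mm³.

S_x ≈ 2.02 × 10⁵ mm³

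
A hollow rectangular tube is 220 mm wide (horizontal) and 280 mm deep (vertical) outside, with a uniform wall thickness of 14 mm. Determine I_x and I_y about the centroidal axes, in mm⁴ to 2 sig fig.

I_x ≈ 1.5 × 10⁸ mm⁴, I_y ≈ 1.0 × 10⁸ mm⁴

Decompose the section into non-overlapping parts with the origin at the bottom-left of its bounding rectangle.
Outer rectangle: 220 × 280, A = 61 600 mm², y = 140 mm, Ī = 402 453 333 mm⁴.
Inner void (subtracted): 192 × 252, A = 48 384 mm², y = 140 mm, Ī = 256 048 128 mm⁴.
By symmetry the centroid is at mid-height, ȳ = 140 mm.
All pieces are centred on the centroidal x-axis, so I = ΣĪ (holes subtracted) = 146 405 205 mm⁴.
Repeating about the centroidal y-axis gives I_y = 99 817 685 mm⁴.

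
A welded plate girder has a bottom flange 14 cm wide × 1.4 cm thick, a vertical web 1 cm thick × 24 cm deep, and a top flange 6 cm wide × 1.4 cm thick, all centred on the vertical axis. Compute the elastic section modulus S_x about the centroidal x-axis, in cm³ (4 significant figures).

Split into non-overlapping primitives; take the origin at the lower-left of the bounding box.
Bottom plate: 14 × 1.4, A = 19.6 cm², y = 0.7 cm, Ī = 3.20133 cm⁴.
Web plate: 1 × 24, A = 24 cm², y = 13.4 cm, Ī = 1 152 cm⁴.
Top plate: 6 × 1.4, A = 8.4 cm², y = 26.1 cm, Ī = 1.372 cm⁴.
Centroid: ȳ = ΣA·y / ΣA = 10.6646 cm.
Transfer each piece to the centroidal x-axis using Ī + A·d² with d = y − 10.6646:
  bottom plate: d = -9.96462 cm → contributes +1949.36 cm⁴
  web plate: d = 2.73538 cm → contributes +1331.58 cm⁴
  top plate: d = 15.4354 cm → contributes +2002.68 cm⁴
Total I = 5283.61 cm⁴.
Extreme fibre distance c = 16.1354 cm; S = I/c = 327.455 cm³.

S_x ≈ 327.5 cm³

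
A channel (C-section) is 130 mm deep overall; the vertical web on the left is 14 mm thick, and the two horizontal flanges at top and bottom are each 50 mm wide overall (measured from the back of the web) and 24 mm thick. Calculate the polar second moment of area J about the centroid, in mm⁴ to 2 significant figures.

Break the section into simple shapes (no overlaps), measuring from the bottom-left corner of the bounding box.
Web: 14 × 130, A = 1 820 mm², y = 65 mm, Ī = 2 563 167 mm⁴.
Top flange (beyond web): 36 × 24, A = 864 mm², y = 118 mm, Ī = 41 472 mm⁴.
Bottom flange (beyond web): 36 × 24, A = 864 mm², y = 12 mm, Ī = 41 472 mm⁴.
By symmetry the centroid is at mid-height, ȳ = 65 mm.
Transfer each piece to the centroidal x-axis using Ī + A·d² with d = y − 65:
  web: d = 0 mm → contributes +2 563 167 mm⁴
  top flange (beyond web): d = 53 mm → contributes +2 468 448 mm⁴
  bottom flange (beyond web): d = -53 mm → contributes +2 468 448 mm⁴
Total I = 7 500 063 mm⁴.
For the y-axis: x̄ = 19.18 mm.
Repeating about the centroidal y-axis gives I_y = 770 353 mm⁴.
Polar second moment: J = I_x + I_y = 8 270 416 mm⁴.

J ≈ 8.3 × 10⁶ mm⁴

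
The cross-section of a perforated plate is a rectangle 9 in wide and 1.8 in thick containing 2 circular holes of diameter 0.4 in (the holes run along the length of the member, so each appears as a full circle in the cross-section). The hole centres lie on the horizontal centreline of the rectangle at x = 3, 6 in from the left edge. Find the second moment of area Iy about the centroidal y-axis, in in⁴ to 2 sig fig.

Iy ≈ 110 in⁴

Split into non-overlapping primitives; take the origin at the lower-left of the bounding box.
Plate: 9 × 1.8, A = 16.2 in², x = 4.5 in, Ī = 109.4 in⁴.
Hole 1 (subtracted): ⌀0.4, A = 0.1257 in², x = 3 in, Ī = 0.001257 in⁴.
Hole 2 (subtracted): ⌀0.4, A = 0.1257 in², x = 6 in, Ī = 0.001257 in⁴.
By symmetry the centroid is at mid-width, x̄ = 4.5 in.
Transfer each piece to the centroidal y-axis using Ī + A·d² with d = x − 4.5:
  plate: d = 0 in → contributes +109.4 in⁴
  hole 1: d = -1.5 in → contributes −0.284 in⁴
  hole 2: d = 1.5 in → contributes −0.284 in⁴
Total I = 108.8 in⁴.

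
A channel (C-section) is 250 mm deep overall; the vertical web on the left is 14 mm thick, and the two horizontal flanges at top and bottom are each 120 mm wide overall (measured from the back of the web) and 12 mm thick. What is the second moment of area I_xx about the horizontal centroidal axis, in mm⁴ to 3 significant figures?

Break the section into simple shapes (no overlaps), measuring from the bottom-left corner of the bounding box.
Web: 14 × 250, A = 3 500 mm², y = 125 mm, Ī = 18 229 167 mm⁴.
Top flange (beyond web): 106 × 12, A = 1 272 mm², y = 244 mm, Ī = 15 264 mm⁴.
Bottom flange (beyond web): 106 × 12, A = 1 272 mm², y = 6 mm, Ī = 15 264 mm⁴.
By symmetry the centroid is at mid-height, ȳ = 125 mm.
Transfer each piece to the horizontal centroidal axis using Ī + A·d² with d = y − 125:
  web: d = 0 mm → contributes +18 229 167 mm⁴
  top flange (beyond web): d = 119 mm → contributes +18 028 056 mm⁴
  bottom flange (beyond web): d = -119 mm → contributes +18 028 056 mm⁴
Total I = 54 285 279 mm⁴.

I_xx ≈ 5.43 × 10⁷ mm⁴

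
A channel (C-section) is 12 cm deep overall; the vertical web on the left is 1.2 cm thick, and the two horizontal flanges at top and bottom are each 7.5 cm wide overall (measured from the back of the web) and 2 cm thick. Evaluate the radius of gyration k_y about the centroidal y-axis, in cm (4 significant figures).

Break the section into simple shapes (no overlaps), measuring from the bottom-left corner of the bounding box.
Web: 1.2 × 12, A = 14.4 cm², x = 0.6 cm, Ī = 1.728 cm⁴.
Top flange (beyond web): 6.3 × 2, A = 12.6 cm², x = 4.35 cm, Ī = 41.6745 cm⁴.
Bottom flange (beyond web): 6.3 × 2, A = 12.6 cm², x = 4.35 cm, Ī = 41.6745 cm⁴.
Centroid: x̄ = ΣA·x / ΣA = 2.98636 cm.
Transfer each piece to the centroidal y-axis using Ī + A·d² with d = x − 2.98636:
  web: d = -2.38636 cm → contributes +83.7321 cm⁴
  top flange (beyond web): d = 1.36364 cm → contributes +65.1043 cm⁴
  bottom flange (beyond web): d = 1.36364 cm → contributes +65.1043 cm⁴
Total I = 213.941 cm⁴.
Radius of gyration: k = √(I/A) = √(213.941 / 39.6) = 2.32434 cm.

k_y ≈ 2.324 cm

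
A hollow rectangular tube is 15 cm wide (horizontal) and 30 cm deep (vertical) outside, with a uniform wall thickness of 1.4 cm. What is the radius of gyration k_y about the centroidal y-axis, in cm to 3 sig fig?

Break the section into simple shapes (no overlaps), measuring from the bottom-left corner of the bounding box.
Outer rectangle: 15 × 30, A = 450 cm², x = 7.5 cm, Ī = 8437.5 cm⁴.
Inner void (subtracted): 12.2 × 27.2, A = 331.84 cm², x = 7.5 cm, Ī = 4115.9 cm⁴.
By symmetry the centroid is at mid-width, x̄ = 7.5 cm.
All pieces are centred on the centroidal y-axis, so I = ΣĪ (holes subtracted) = 4321.6 cm⁴.
Radius of gyration: k = √(I/A) = √(4321.6 / 118.16) = 6.0476 cm.

k_y ≈ 6.05 cm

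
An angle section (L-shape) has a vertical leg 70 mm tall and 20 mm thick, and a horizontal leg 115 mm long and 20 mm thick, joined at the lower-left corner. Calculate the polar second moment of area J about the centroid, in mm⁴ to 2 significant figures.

Treat the section as a set of non-overlapping primitives; coordinates are from the bounding-box lower-left.
Vertical leg: 20 × 70, A = 1 400 mm², y = 35 mm, Ī = 571 667 mm⁴.
Horizontal leg (remainder): 95 × 20, A = 1 900 mm², y = 10 mm, Ī = 63 333 mm⁴.
Centroid: ȳ = ΣA·y / ΣA = 20.61 mm.
Transfer each piece to the centroidal x-axis using Ī + A·d² with d = y − 20.61:
  vertical leg: d = 14.39 mm → contributes +861 726 mm⁴
  horizontal leg (remainder): d = -10.61 mm → contributes +277 062 mm⁴
Total I = 1 138 788 mm⁴.
For the y-axis: x̄ = 43.11 mm.
Repeating about the centroidal y-axis gives I_y = 4 140 663 mm⁴.
Polar second moment: J = I_x + I_y = 5 279 451 mm⁴.

J ≈ 5.3 × 10⁶ mm⁴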